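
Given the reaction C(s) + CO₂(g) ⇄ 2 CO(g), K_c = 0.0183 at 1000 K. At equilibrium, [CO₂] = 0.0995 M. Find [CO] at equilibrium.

(C is a pure solid — omitted from K_c.)
At equilibrium, K_c = [CO]² / [CO₂] = 0.0183.
([CO])² / (0.0995) = 0.0183
[CO]² = 0.00182 ⇒ [CO] = 0.0427 M

[CO] = 0.0427 M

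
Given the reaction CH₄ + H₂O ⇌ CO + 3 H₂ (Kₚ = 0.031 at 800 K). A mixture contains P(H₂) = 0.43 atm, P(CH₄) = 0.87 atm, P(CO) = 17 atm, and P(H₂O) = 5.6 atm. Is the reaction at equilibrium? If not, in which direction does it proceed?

toward reactants

Qₚ = P(CO)·P(H₂)³ / (P(CH₄)·P(H₂O)) = (17)·(0.43)³ / ((0.87)·(5.6)) = 0.28
Qₚ = 0.28 > Kₚ = 0.031, so the reverse reaction proceeds.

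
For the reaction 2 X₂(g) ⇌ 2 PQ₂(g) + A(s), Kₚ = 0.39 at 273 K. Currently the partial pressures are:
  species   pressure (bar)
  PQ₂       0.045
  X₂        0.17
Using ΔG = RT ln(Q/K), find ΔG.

(A is a pure solid — omitted from Qₚ.)
Qₚ = P(PQ₂)² / P(X₂)² = (0.045)² / (0.17)² = 0.0701
ΔG = RT ln(Qₚ/Kₚ) = (8.314 J mol⁻¹ K⁻¹)(273 K) × ln(0.0701/0.39)
   = (2.270 kJ/mol)(-1.716) = -3.90 kJ/mol
ΔG < 0, so the forward reaction is spontaneous (proceeds forward).

ΔG = -3.90 kJ/mol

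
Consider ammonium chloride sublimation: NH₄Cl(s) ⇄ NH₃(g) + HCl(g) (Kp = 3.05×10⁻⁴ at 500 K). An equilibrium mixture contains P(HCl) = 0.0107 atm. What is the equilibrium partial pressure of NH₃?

P(NH₃) = 0.0285 atm

(NH₄Cl is a pure solid — omitted from Kp.)
At equilibrium, Kp = P(NH₃)·P(HCl) = 3.05×10⁻⁴.
(P(NH₃))·(0.0107) = 3.05×10⁻⁴
P(NH₃) = 0.0285 atm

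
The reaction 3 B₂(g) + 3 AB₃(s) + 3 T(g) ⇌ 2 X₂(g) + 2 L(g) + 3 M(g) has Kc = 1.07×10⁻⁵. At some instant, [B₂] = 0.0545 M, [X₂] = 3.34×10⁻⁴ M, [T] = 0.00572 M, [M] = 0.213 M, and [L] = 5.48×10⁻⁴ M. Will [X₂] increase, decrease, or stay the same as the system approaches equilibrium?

stay the same

(AB₃ is a pure solid — omitted from Qc.)
Qc = [X₂]²·[L]²·[M]³ / ([B₂]³·[T]³) = (3.34×10⁻⁴)²·(5.48×10⁻⁴)²·(0.213)³ / ((0.0545)³·(0.00572)³) = 1.07×10⁻⁵
Qc = 1.07×10⁻⁵ = Kc; the system is at equilibrium.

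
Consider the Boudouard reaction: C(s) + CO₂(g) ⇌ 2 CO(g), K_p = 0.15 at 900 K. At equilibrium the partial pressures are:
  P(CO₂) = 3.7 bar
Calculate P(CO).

P(CO) = 0.74 bar

(C is a pure solid — omitted from K_p.)
At equilibrium, K_p = P(CO)² / P(CO₂) = 0.15.
(P(CO))² / (3.7) = 0.15
P(CO)² = 0.555 ⇒ P(CO) = 0.74 bar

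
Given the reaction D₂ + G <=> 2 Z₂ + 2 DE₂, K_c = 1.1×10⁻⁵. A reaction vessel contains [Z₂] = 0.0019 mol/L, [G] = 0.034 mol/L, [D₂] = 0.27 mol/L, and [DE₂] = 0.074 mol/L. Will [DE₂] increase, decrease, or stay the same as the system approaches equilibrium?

increase

Q_c = [Z₂]²·[DE₂]² / ([D₂]·[G]) = (0.0019)²·(0.074)² / ((0.27)·(0.034)) = 2.2×10⁻⁶
Q_c = 2.2×10⁻⁶ < K_c = 1.1×10⁻⁵: net forward reaction.
DE₂ is a product, so it increases.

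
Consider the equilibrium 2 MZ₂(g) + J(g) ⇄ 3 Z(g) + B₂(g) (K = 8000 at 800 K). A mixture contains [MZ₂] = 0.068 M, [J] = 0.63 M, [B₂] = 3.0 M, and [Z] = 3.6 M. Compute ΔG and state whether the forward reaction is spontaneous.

ΔG = 11.9 kJ/mol; the forward reaction is non-spontaneous

Q = [Z]³·[B₂] / ([MZ₂]²·[J]) = (3.6)³·(3.0) / ((0.068)²·(0.63)) = 48000
ΔG = RT ln(Q/K) = (8.314 J mol⁻¹ K⁻¹)(800 K) × ln(48000/8000)
   = (6.651 kJ/mol)(1.792) = 11.9 kJ/mol
ΔG > 0, so the forward reaction is non-spontaneous (proceeds in reverse).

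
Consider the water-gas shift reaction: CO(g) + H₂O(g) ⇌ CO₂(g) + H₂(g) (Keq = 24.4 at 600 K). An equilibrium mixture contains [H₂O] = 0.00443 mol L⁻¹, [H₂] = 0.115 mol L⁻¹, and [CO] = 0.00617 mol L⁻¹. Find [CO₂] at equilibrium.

[CO₂] = 0.00580 mol L⁻¹

At equilibrium, Keq = [CO₂]·[H₂] / ([CO]·[H₂O]) = 24.4.
([CO₂])·(0.115) / ((0.00617)·(0.00443)) = 24.4
[CO₂] = 0.00580 mol L⁻¹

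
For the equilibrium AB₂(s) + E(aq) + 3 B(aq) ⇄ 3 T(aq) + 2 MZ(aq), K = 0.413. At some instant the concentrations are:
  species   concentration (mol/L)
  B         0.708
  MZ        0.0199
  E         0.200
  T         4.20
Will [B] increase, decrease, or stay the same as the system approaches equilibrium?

stay the same

(AB₂ is a pure solid — omitted from Q.)
Q = [T]³·[MZ]² / ([E]·[B]³) = (4.20)³·(0.0199)² / ((0.200)·(0.708)³) = 0.413
Q = 0.413 = K; the system is at equilibrium.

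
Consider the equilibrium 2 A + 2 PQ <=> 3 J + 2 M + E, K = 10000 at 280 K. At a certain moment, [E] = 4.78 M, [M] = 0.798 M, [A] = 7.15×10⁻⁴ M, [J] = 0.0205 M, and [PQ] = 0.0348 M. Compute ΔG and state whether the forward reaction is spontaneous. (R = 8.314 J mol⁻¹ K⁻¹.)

ΔG = 3.36 kJ/mol; the forward reaction is non-spontaneous

Q = [J]³·[M]²·[E] / ([A]²·[PQ]²) = (0.0205)³·(0.798)²·(4.78) / ((7.15×10⁻⁴)²·(0.0348)²) = 42400
ΔG = RT ln(Q/K) = (8.314 J mol⁻¹ K⁻¹)(280 K) × ln(42400/10000)
   = (2.328 kJ/mol)(1.445) = 3.36 kJ/mol
ΔG > 0, so the forward reaction is non-spontaneous (proceeds in reverse).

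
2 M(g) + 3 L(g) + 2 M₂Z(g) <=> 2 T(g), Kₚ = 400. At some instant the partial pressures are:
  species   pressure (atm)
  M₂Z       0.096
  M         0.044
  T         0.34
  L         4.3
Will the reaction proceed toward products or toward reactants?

forward (toward products)

Qₚ = P(T)² / (P(M)²·P(L)³·P(M₂Z)²) = (0.34)² / ((0.044)²·(4.3)³·(0.096)²) = 81
Qₚ = 81 < Kₚ = 400, so the forward reaction proceeds.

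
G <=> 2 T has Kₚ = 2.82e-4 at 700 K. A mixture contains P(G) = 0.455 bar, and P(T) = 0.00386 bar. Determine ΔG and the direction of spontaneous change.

Qₚ = P(T)² / P(G) = (0.00386)² / (0.455) = 3.27e-5
ΔG = RT ln(Qₚ/Kₚ) = (8.314 J mol⁻¹ K⁻¹)(700 K) × ln(3.27e-5/2.82e-4)
   = (5.820 kJ/mol)(-2.155) = -12.5 kJ/mol
ΔG < 0, so the forward reaction is spontaneous (proceeds forward).

ΔG = -12.5 kJ/mol; the forward reaction is spontaneous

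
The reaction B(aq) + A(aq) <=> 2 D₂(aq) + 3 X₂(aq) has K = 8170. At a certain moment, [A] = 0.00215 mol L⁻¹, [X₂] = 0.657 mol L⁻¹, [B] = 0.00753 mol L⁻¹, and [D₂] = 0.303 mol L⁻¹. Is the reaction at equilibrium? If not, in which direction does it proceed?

Q = [D₂]²·[X₂]³ / ([B]·[A]) = (0.303)²·(0.657)³ / ((0.00753)·(0.00215)) = 1610
Q = 1610 < K = 8170, so the forward reaction proceeds.

to the right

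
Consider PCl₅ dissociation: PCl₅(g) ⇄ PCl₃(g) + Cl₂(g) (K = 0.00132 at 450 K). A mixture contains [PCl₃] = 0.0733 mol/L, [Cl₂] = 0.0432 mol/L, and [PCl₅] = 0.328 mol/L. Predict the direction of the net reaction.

toward reactants

Q = [PCl₃]·[Cl₂] / [PCl₅] = (0.0733)·(0.0432) / (0.328) = 0.00965
Q = 0.00965 > K = 0.00132, so the reverse reaction proceeds.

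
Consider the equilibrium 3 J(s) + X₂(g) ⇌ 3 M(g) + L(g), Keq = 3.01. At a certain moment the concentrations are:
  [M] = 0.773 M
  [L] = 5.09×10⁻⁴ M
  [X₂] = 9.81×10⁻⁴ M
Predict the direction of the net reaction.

forward (toward products)

(J is a pure solid — omitted from Q.)
Q = [M]³·[L] / [X₂] = (0.773)³·(5.09×10⁻⁴) / (9.81×10⁻⁴) = 0.240
Q = 0.240 < Keq = 3.01, so the forward reaction proceeds.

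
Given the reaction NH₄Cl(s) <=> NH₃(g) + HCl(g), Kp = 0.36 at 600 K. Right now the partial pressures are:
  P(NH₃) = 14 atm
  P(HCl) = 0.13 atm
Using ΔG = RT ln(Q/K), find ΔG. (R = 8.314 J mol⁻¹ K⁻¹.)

ΔG = 8.08 kJ/mol

(NH₄Cl is a pure solid — omitted from Qp.)
Qp = P(NH₃)·P(HCl) = (14)·(0.13) = 1.82
ΔG = RT ln(Qp/Kp) = (8.314 J mol⁻¹ K⁻¹)(600 K) × ln(1.82/0.36)
   = (4.988 kJ/mol)(1.620) = 8.08 kJ/mol
ΔG > 0, so the forward reaction is non-spontaneous (proceeds in reverse).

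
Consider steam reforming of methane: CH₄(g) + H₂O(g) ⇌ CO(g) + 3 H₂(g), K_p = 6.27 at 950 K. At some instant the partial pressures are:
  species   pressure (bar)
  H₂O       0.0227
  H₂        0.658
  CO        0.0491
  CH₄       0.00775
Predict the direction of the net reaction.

in the reverse direction

Q_p = P(CO)·P(H₂)³ / (P(CH₄)·P(H₂O)) = (0.0491)·(0.658)³ / ((0.00775)·(0.0227)) = 79.5
Q_p = 79.5 > K_p = 6.27, so the reverse reaction proceeds.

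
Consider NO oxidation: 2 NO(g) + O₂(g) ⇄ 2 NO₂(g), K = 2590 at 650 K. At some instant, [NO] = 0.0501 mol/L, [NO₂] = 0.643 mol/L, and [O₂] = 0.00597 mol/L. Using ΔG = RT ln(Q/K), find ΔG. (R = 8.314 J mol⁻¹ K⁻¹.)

Q = [NO₂]² / ([NO]²·[O₂]) = (0.643)² / ((0.0501)²·(0.00597)) = 27600
ΔG = RT ln(Q/K) = (8.314 J mol⁻¹ K⁻¹)(650 K) × ln(27600/2590)
   = (5.404 kJ/mol)(2.366) = 12.8 kJ/mol
ΔG > 0, so the forward reaction is non-spontaneous (proceeds in reverse).

ΔG = 12.8 kJ/mol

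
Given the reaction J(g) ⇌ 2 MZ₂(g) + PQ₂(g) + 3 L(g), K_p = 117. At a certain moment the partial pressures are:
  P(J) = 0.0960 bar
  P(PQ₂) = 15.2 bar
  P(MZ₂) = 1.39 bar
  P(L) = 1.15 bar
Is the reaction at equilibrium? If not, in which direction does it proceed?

toward reactants

Q_p = P(MZ₂)²·P(PQ₂)·P(L)³ / P(J) = (1.39)²·(15.2)·(1.15)³ / (0.0960) = 465
Q_p = 465 > K_p = 117, so the reverse reaction proceeds.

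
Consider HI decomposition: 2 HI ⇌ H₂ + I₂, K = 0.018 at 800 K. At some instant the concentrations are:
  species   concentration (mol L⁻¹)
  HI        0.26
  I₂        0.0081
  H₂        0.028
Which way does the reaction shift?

Q = [H₂]·[I₂] / [HI]² = (0.028)·(0.0081) / (0.26)² = 0.0034
Q = 0.0034 < K = 0.018, so the forward reaction proceeds.

forward (toward products)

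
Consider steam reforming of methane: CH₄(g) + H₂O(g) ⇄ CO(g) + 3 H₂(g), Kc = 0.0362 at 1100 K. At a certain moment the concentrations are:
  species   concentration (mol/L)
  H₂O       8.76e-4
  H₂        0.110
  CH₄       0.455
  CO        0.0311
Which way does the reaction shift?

in the reverse direction

Qc = [CO]·[H₂]³ / ([CH₄]·[H₂O]) = (0.0311)·(0.110)³ / ((0.455)·(8.76e-4)) = 0.104
Qc = 0.104 > Kc = 0.0362, so the reverse reaction proceeds.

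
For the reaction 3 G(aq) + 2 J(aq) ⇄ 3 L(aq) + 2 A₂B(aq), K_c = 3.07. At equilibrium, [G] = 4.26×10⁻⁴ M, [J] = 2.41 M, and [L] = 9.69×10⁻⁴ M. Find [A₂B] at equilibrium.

[A₂B] = 1.23 M

At equilibrium, K_c = [L]³·[A₂B]² / ([G]³·[J]²) = 3.07.
(9.69×10⁻⁴)³·([A₂B])² / ((4.26×10⁻⁴)³·(2.41)²) = 3.07
[A₂B]² = 1.52 ⇒ [A₂B] = 1.23 M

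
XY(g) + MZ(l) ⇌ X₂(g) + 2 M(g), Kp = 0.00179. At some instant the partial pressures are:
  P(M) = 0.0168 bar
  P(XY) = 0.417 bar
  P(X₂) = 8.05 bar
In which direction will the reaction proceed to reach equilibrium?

(MZ is a pure liquid — omitted from Qp.)
Qp = P(X₂)·P(M)² / P(XY) = (8.05)·(0.0168)² / (0.417) = 0.00545
Qp = 0.00545 > Kp = 0.00179, so the reverse reaction proceeds.

in the reverse direction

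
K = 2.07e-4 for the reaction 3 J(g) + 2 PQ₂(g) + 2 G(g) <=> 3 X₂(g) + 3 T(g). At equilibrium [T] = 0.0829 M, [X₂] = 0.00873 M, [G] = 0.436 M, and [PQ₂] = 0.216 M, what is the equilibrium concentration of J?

[J] = 0.0591 M

At equilibrium, K = [X₂]³·[T]³ / ([J]³·[PQ₂]²·[G]²) = 2.07e-4.
(0.00873)³·(0.0829)³ / (([J])³·(0.216)²·(0.436)²) = 2.07e-4
[J]³ = 2.06e-4 ⇒ [J] = 0.0591 M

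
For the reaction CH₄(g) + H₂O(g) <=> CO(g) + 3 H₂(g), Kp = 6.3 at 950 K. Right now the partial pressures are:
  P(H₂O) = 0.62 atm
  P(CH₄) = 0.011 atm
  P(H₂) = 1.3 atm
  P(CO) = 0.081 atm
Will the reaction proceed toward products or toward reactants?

to the left

Qp = P(CO)·P(H₂)³ / (P(CH₄)·P(H₂O)) = (0.081)·(1.3)³ / ((0.011)·(0.62)) = 26
Qp = 26 > Kp = 6.3, so the reverse reaction proceeds.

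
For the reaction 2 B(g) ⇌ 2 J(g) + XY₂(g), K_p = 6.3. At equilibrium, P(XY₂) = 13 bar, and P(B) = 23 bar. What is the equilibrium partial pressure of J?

P(J) = 16 bar

At equilibrium, K_p = P(J)²·P(XY₂) / P(B)² = 6.3.
(P(J))²·(13) / (23)² = 6.3
P(J)² = 256 ⇒ P(J) = 16 bar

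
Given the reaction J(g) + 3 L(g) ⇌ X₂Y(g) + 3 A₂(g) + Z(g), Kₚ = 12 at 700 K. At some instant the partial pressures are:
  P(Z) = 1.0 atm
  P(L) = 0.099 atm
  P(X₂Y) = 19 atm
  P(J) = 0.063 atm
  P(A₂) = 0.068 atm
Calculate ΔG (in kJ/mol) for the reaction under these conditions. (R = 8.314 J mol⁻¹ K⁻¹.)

ΔG = 12.2 kJ/mol

Qₚ = P(X₂Y)·P(A₂)³·P(Z) / (P(J)·P(L)³) = (19)·(0.068)³·(1.0) / ((0.063)·(0.099)³) = 97.7
ΔG = RT ln(Qₚ/Kₚ) = (8.314 J mol⁻¹ K⁻¹)(700 K) × ln(97.7/12)
   = (5.820 kJ/mol)(2.097) = 12.2 kJ/mol
ΔG > 0, so the forward reaction is non-spontaneous (proceeds in reverse).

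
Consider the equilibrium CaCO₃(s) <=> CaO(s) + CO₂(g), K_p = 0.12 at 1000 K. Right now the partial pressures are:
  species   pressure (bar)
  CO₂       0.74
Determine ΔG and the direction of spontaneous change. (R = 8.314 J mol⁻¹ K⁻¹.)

ΔG = 15.1 kJ/mol; the forward reaction is non-spontaneous

(CaCO₃, CaO are pure solids — omitted from Q_p.)
Q_p = P(CO₂) = 0.740
ΔG = RT ln(Q_p/K_p) = (8.314 J mol⁻¹ K⁻¹)(1000 K) × ln(0.740/0.12)
   = (8.314 kJ/mol)(1.819) = 15.1 kJ/mol
ΔG > 0, so the forward reaction is non-spontaneous (proceeds in reverse).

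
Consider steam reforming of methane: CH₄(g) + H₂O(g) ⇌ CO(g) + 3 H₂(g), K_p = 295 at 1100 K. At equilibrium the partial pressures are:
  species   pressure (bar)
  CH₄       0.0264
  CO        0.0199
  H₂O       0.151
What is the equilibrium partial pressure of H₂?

P(H₂) = 3.90 bar

At equilibrium, K_p = P(CO)·P(H₂)³ / (P(CH₄)·P(H₂O)) = 295.
(0.0199)·(P(H₂))³ / ((0.0264)·(0.151)) = 295
P(H₂)³ = 59.1 ⇒ P(H₂) = 3.90 bar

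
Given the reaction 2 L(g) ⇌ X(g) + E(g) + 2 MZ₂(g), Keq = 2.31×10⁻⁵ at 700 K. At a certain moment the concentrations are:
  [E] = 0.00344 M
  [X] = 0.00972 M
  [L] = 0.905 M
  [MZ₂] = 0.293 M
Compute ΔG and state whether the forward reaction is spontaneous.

Q = [X]·[E]·[MZ₂]² / [L]² = (0.00972)·(0.00344)·(0.293)² / (0.905)² = 3.50×10⁻⁶
ΔG = RT ln(Q/Keq) = (8.314 J mol⁻¹ K⁻¹)(700 K) × ln(3.50×10⁻⁶/2.31×10⁻⁵)
   = (5.820 kJ/mol)(-1.887) = -11.0 kJ/mol
ΔG < 0, so the forward reaction is spontaneous (proceeds forward).

ΔG = -11.0 kJ/mol; the forward reaction is spontaneous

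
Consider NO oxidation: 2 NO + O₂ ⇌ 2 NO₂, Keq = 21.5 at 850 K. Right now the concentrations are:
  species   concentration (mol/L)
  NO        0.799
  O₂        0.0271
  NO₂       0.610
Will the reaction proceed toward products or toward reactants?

at equilibrium

Q = [NO₂]² / ([NO]²·[O₂]) = (0.610)² / ((0.799)²·(0.0271)) = 21.5
Q = 21.5 = Keq, so the system is already at equilibrium.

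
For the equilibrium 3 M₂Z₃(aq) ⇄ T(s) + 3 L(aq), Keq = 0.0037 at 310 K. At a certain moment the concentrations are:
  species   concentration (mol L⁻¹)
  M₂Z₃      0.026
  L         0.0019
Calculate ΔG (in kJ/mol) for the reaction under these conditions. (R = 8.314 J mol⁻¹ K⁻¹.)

(T is a pure solid — omitted from Q.)
Q = [L]³ / [M₂Z₃]³ = (0.0019)³ / (0.026)³ = 3.90×10⁻⁴
ΔG = RT ln(Q/Keq) = (8.314 J mol⁻¹ K⁻¹)(310 K) × ln(3.90×10⁻⁴/0.0037)
   = (2.577 kJ/mol)(-2.250) = -5.80 kJ/mol
ΔG < 0, so the forward reaction is spontaneous (proceeds forward).

ΔG = -5.80 kJ/mol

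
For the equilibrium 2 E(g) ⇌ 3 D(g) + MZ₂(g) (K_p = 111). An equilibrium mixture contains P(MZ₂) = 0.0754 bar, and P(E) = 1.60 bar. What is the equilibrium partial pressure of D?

P(D) = 15.6 bar

At equilibrium, K_p = P(D)³·P(MZ₂) / P(E)² = 111.
(P(D))³·(0.0754) / (1.60)² = 111
P(D)³ = 3770 ⇒ P(D) = 15.6 bar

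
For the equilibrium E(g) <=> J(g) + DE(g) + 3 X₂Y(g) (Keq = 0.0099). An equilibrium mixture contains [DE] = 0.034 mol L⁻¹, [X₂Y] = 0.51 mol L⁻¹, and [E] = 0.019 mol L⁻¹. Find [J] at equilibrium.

[J] = 0.042 mol L⁻¹

At equilibrium, Keq = [J]·[DE]·[X₂Y]³ / [E] = 0.0099.
([J])·(0.034)·(0.51)³ / (0.019) = 0.0099
[J] = 0.0417 = 0.042 mol L⁻¹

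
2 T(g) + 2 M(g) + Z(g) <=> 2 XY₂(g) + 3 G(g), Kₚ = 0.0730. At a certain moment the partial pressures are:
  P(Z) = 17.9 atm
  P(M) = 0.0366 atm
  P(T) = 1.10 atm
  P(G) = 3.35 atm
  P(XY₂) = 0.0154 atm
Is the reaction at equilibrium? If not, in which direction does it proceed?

Qₚ = P(XY₂)²·P(G)³ / (P(T)²·P(M)²·P(Z)) = (0.0154)²·(3.35)³ / ((1.10)²·(0.0366)²·(17.9)) = 0.307
Qₚ = 0.307 > Kₚ = 0.0730, so the reverse reaction proceeds.

to the left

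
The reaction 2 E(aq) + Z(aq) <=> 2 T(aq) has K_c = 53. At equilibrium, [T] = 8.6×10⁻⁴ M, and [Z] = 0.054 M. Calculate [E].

At equilibrium, K_c = [T]² / ([E]²·[Z]) = 53.
(8.6×10⁻⁴)² / (([E])²·(0.054)) = 53
[E]² = 2.58×10⁻⁷ ⇒ [E] = 5.1×10⁻⁴ M

[E] = 5.1×10⁻⁴ M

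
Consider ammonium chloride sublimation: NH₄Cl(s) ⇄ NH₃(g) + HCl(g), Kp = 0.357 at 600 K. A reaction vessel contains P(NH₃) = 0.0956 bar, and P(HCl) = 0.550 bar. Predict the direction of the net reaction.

forward (toward products)

(NH₄Cl is a pure solid — omitted from Qp.)
Qp = P(NH₃)·P(HCl) = (0.0956)·(0.550) = 0.0526
Qp = 0.0526 < Kp = 0.357, so the forward reaction proceeds.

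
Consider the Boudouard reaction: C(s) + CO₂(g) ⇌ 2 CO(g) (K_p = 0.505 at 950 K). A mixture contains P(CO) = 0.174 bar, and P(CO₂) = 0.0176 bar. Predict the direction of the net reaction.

to the left

(C is a pure solid — omitted from Q_p.)
Q_p = P(CO)² / P(CO₂) = (0.174)² / (0.0176) = 1.72
Q_p = 1.72 > K_p = 0.505, so the reverse reaction proceeds.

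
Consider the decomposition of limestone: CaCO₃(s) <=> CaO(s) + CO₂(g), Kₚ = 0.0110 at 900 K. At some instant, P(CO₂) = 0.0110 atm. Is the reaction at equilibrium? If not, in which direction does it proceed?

(CaCO₃, CaO are pure solids — omitted from Qₚ.)
Qₚ = P(CO₂) = 0.0110
Qₚ = 0.0110 = Kₚ, so the system is already at equilibrium.

neither direction; the system is at equilibrium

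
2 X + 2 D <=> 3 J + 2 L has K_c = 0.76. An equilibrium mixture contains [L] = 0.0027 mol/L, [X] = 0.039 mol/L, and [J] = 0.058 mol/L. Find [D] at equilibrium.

At equilibrium, K_c = [J]³·[L]² / ([X]²·[D]²) = 0.76.
(0.058)³·(0.0027)² / ((0.039)²·([D])²) = 0.76
[D]² = 1.23×10⁻⁶ ⇒ [D] = 0.0011 mol/L

[D] = 0.0011 mol/L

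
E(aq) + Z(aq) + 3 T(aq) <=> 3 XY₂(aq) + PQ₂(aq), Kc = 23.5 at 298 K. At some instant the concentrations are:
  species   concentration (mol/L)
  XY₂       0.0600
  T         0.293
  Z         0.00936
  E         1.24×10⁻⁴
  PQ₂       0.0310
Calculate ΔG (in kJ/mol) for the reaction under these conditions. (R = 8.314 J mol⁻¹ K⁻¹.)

ΔG = 5.64 kJ/mol

Qc = [XY₂]³·[PQ₂] / ([E]·[Z]·[T]³) = (0.0600)³·(0.0310) / ((1.24×10⁻⁴)·(0.00936)·(0.293)³) = 229
ΔG = RT ln(Qc/Kc) = (8.314 J mol⁻¹ K⁻¹)(298 K) × ln(229/23.5)
   = (2.478 kJ/mol)(2.277) = 5.64 kJ/mol
ΔG > 0, so the forward reaction is non-spontaneous (proceeds in reverse).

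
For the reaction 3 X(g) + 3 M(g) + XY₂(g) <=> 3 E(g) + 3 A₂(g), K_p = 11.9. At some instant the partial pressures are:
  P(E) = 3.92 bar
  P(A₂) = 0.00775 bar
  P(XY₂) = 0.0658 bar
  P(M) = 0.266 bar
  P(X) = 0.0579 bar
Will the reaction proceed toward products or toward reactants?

Q_p = P(E)³·P(A₂)³ / (P(X)³·P(M)³·P(XY₂)) = (3.92)³·(0.00775)³ / ((0.0579)³·(0.266)³·(0.0658)) = 117
Q_p = 117 > K_p = 11.9, so the reverse reaction proceeds.

toward reactants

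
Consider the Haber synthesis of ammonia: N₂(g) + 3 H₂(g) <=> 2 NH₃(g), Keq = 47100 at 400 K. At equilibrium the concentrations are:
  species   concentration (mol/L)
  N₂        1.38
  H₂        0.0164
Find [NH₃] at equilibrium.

At equilibrium, Keq = [NH₃]² / ([N₂]·[H₂]³) = 47100.
([NH₃])² / ((1.38)·(0.0164)³) = 47100
[NH₃]² = 0.287 ⇒ [NH₃] = 0.535 mol/L

[NH₃] = 0.535 mol/L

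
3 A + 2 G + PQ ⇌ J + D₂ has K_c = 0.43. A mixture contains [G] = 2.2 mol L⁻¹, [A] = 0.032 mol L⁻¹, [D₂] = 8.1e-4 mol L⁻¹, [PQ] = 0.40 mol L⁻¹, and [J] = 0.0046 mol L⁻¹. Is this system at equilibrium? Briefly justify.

no; Q < K, reaction proceeds forward

Q_c = [J]·[D₂] / ([A]³·[G]²·[PQ]) = (0.0046)·(8.1e-4) / ((0.032)³·(2.2)²·(0.40)) = 0.059
Q_c = 0.059 < K_c = 0.43: net forward reaction.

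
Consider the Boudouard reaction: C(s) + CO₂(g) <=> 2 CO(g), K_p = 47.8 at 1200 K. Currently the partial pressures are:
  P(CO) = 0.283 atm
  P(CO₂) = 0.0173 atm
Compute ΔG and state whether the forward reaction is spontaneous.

(C is a pure solid — omitted from Q_p.)
Q_p = P(CO)² / P(CO₂) = (0.283)² / (0.0173) = 4.63
ΔG = RT ln(Q_p/K_p) = (8.314 J mol⁻¹ K⁻¹)(1200 K) × ln(4.63/47.8)
   = (9.977 kJ/mol)(-2.334) = -23.3 kJ/mol
ΔG < 0, so the forward reaction is spontaneous (proceeds forward).

ΔG = -23.3 kJ/mol; the forward reaction is spontaneous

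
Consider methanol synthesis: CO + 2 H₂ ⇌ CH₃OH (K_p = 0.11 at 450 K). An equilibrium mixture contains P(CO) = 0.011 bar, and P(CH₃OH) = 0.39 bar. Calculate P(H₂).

P(H₂) = 18 bar

At equilibrium, K_p = P(CH₃OH) / (P(CO)·P(H₂)²) = 0.11.
(0.39) / ((0.011)·(P(H₂))²) = 0.11
P(H₂)² = 322 ⇒ P(H₂) = 18 bar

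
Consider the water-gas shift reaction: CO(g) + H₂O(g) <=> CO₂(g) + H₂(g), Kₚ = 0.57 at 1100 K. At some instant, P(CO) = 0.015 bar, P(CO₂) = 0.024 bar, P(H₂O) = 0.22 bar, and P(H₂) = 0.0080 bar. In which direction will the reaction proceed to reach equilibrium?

Qₚ = P(CO₂)·P(H₂) / (P(CO)·P(H₂O)) = (0.024)·(0.0080) / ((0.015)·(0.22)) = 0.058
Qₚ = 0.058 < Kₚ = 0.57, so the forward reaction proceeds.

forward (toward products)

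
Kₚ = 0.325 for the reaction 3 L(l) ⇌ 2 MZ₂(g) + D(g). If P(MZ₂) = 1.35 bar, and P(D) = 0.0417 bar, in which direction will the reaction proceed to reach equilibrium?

in the forward direction

(L is a pure liquid — omitted from Qₚ.)
Qₚ = P(MZ₂)²·P(D) = (1.35)²·(0.0417) = 0.0760
Qₚ = 0.0760 < Kₚ = 0.325, so the forward reaction proceeds.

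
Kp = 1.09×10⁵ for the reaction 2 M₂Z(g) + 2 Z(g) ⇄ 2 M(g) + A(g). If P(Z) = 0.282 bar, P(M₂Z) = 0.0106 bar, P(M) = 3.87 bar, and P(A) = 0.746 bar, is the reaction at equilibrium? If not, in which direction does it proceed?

Qp = P(M)²·P(A) / (P(M₂Z)²·P(Z)²) = (3.87)²·(0.746) / ((0.0106)²·(0.282)²) = 1.25×10⁶
Qp = 1.25×10⁶ > Kp = 1.09×10⁵, so the reverse reaction proceeds.

reverse (toward reactants)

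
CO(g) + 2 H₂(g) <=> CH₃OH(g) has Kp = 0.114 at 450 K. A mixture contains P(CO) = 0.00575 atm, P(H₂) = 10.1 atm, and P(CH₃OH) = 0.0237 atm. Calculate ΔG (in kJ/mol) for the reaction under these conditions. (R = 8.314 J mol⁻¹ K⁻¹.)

Qp = P(CH₃OH) / (P(CO)·P(H₂)²) = (0.0237) / ((0.00575)·(10.1)²) = 0.0404
ΔG = RT ln(Qp/Kp) = (8.314 J mol⁻¹ K⁻¹)(450 K) × ln(0.0404/0.114)
   = (3.741 kJ/mol)(-1.037) = -3.88 kJ/mol
ΔG < 0, so the forward reaction is spontaneous (proceeds forward).

ΔG = -3.88 kJ/mol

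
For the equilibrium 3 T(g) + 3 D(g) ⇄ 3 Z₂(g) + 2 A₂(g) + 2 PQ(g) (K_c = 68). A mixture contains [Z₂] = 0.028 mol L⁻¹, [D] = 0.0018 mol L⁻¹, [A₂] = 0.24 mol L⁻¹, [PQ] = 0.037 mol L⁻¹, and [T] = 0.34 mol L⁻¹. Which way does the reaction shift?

Q_c = [Z₂]³·[A₂]²·[PQ]² / ([T]³·[D]³) = (0.028)³·(0.24)²·(0.037)² / ((0.34)³·(0.0018)³) = 7.6
Q_c = 7.6 < K_c = 68, so the forward reaction proceeds.

in the forward direction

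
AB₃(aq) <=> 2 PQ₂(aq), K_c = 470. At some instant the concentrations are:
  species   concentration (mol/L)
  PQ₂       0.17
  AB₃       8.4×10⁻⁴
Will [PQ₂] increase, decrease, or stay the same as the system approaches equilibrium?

Q_c = [PQ₂]² / [AB₃] = (0.17)² / (8.4×10⁻⁴) = 34
Q_c = 34 < K_c = 470: net forward reaction.
PQ₂ is a product, so it increases.

increase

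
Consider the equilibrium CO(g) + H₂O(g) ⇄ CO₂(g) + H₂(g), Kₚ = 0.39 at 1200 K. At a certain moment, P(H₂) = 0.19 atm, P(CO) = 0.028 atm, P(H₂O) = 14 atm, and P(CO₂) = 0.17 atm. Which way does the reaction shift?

Qₚ = P(CO₂)·P(H₂) / (P(CO)·P(H₂O)) = (0.17)·(0.19) / ((0.028)·(14)) = 0.082
Qₚ = 0.082 < Kₚ = 0.39, so the forward reaction proceeds.

toward products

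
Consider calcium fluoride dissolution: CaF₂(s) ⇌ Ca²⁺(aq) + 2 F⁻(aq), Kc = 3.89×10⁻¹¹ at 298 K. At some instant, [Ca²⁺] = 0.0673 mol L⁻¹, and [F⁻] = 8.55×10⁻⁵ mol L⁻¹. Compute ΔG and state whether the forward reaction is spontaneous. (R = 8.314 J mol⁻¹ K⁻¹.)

(CaF₂ is a pure solid — omitted from Qc.)
Qc = [Ca²⁺]·[F⁻]² = (0.0673)·(8.55×10⁻⁵)² = 4.92×10⁻¹⁰
ΔG = RT ln(Qc/Kc) = (8.314 J mol⁻¹ K⁻¹)(298 K) × ln(4.92×10⁻¹⁰/3.89×10⁻¹¹)
   = (2.478 kJ/mol)(2.537) = 6.29 kJ/mol
ΔG > 0, so the forward reaction is non-spontaneous (proceeds in reverse).

ΔG = 6.29 kJ/mol; the forward reaction is non-spontaneous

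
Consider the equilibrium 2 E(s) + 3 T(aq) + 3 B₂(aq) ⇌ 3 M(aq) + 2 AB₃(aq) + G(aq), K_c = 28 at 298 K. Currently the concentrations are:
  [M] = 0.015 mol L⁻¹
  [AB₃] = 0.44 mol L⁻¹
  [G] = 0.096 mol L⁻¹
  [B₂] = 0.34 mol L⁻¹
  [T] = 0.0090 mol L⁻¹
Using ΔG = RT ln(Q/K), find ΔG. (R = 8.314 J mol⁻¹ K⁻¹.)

(E is a pure solid — omitted from Q_c.)
Q_c = [M]³·[AB₃]²·[G] / ([T]³·[B₂]³) = (0.015)³·(0.44)²·(0.096) / ((0.0090)³·(0.34)³) = 2.19
ΔG = RT ln(Q_c/K_c) = (8.314 J mol⁻¹ K⁻¹)(298 K) × ln(2.19/28)
   = (2.478 kJ/mol)(-2.548) = -6.31 kJ/mol
ΔG < 0, so the forward reaction is spontaneous (proceeds forward).

ΔG = -6.31 kJ/mol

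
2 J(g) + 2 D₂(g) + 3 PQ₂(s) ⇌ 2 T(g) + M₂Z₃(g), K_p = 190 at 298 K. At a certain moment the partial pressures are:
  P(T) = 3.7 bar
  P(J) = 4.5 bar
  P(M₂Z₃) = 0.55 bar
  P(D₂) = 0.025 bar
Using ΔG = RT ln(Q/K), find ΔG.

(PQ₂ is a pure solid — omitted from Q_p.)
Q_p = P(T)²·P(M₂Z₃) / (P(J)²·P(D₂)²) = (3.7)²·(0.55) / ((4.5)²·(0.025)²) = 595
ΔG = RT ln(Q_p/K_p) = (8.314 J mol⁻¹ K⁻¹)(298 K) × ln(595/190)
   = (2.478 kJ/mol)(1.142) = 2.83 kJ/mol
ΔG > 0, so the forward reaction is non-spontaneous (proceeds in reverse).

ΔG = 2.83 kJ/mol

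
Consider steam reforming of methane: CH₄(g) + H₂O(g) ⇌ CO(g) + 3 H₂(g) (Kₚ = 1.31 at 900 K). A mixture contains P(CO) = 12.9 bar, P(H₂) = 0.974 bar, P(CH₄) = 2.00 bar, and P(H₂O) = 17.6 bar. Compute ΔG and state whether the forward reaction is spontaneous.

Qₚ = P(CO)·P(H₂)³ / (P(CH₄)·P(H₂O)) = (12.9)·(0.974)³ / ((2.00)·(17.6)) = 0.339
ΔG = RT ln(Qₚ/Kₚ) = (8.314 J mol⁻¹ K⁻¹)(900 K) × ln(0.339/1.31)
   = (7.483 kJ/mol)(-1.352) = -10.1 kJ/mol
ΔG < 0, so the forward reaction is spontaneous (proceeds forward).

ΔG = -10.1 kJ/mol; the forward reaction is spontaneous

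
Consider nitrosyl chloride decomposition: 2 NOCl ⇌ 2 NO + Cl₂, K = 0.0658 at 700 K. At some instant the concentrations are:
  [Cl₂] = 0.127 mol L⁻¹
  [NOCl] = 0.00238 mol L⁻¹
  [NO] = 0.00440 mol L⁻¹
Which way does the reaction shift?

Q = [NO]²·[Cl₂] / [NOCl]² = (0.00440)²·(0.127) / (0.00238)² = 0.434
Q = 0.434 > K = 0.0658, so the reverse reaction proceeds.

toward reactants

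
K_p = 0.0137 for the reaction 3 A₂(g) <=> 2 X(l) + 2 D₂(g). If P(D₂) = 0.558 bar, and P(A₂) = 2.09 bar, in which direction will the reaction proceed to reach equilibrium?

(X is a pure liquid — omitted from Q_p.)
Q_p = P(D₂)² / P(A₂)³ = (0.558)² / (2.09)³ = 0.0341
Q_p = 0.0341 > K_p = 0.0137, so the reverse reaction proceeds.

to the left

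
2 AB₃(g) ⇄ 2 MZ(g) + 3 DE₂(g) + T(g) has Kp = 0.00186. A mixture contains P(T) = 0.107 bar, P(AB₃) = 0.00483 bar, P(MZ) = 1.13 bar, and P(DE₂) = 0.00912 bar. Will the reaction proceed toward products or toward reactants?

Qp = P(MZ)²·P(DE₂)³·P(T) / P(AB₃)² = (1.13)²·(0.00912)³·(0.107) / (0.00483)² = 0.00444
Qp = 0.00444 > Kp = 0.00186, so the reverse reaction proceeds.

in the reverse direction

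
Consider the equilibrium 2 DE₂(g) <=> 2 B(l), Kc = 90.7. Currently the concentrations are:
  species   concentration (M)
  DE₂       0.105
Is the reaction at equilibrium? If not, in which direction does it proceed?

neither direction; the system is at equilibrium

(B is a pure liquid — omitted from Qc.)
Qc = 1 / [DE₂]² = 1 / (0.105)² = 90.7
Qc = 90.7 = Kc, so the system is already at equilibrium.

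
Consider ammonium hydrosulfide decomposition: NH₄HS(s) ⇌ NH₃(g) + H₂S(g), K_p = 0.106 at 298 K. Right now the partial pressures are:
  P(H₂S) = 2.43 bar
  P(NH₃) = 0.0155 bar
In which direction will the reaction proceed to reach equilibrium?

toward products

(NH₄HS is a pure solid — omitted from Q_p.)
Q_p = P(NH₃)·P(H₂S) = (0.0155)·(2.43) = 0.0377
Q_p = 0.0377 < K_p = 0.106, so the forward reaction proceeds.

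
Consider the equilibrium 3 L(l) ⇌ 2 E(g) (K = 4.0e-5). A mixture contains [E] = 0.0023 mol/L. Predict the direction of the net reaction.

(L is a pure liquid — omitted from Q.)
Q = [E]² = (0.0023)² = 5.3e-6
Q = 5.3e-6 < K = 4.0e-5, so the forward reaction proceeds.

in the forward direction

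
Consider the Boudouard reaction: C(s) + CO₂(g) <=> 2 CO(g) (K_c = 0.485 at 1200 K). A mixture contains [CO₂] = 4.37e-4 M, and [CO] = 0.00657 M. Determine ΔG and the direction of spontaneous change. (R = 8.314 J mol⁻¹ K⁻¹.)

ΔG = -15.9 kJ/mol; the forward reaction is spontaneous

(C is a pure solid — omitted from Q_c.)
Q_c = [CO]² / [CO₂] = (0.00657)² / (4.37e-4) = 0.0988
ΔG = RT ln(Q_c/K_c) = (8.314 J mol⁻¹ K⁻¹)(1200 K) × ln(0.0988/0.485)
   = (9.977 kJ/mol)(-1.591) = -15.9 kJ/mol
ΔG < 0, so the forward reaction is spontaneous (proceeds forward).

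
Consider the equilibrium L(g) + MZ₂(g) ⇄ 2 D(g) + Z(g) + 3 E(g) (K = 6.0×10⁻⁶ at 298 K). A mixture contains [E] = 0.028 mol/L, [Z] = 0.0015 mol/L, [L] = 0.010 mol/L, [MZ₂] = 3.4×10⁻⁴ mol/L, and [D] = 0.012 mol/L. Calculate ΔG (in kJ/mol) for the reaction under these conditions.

Q = [D]²·[Z]·[E]³ / ([L]·[MZ₂]) = (0.012)²·(0.0015)·(0.028)³ / ((0.010)·(3.4×10⁻⁴)) = 1.39×10⁻⁶
ΔG = RT ln(Q/K) = (8.314 J mol⁻¹ K⁻¹)(298 K) × ln(1.39×10⁻⁶/6.0×10⁻⁶)
   = (2.478 kJ/mol)(-1.462) = -3.62 kJ/mol
ΔG < 0, so the forward reaction is spontaneous (proceeds forward).

ΔG = -3.62 kJ/mol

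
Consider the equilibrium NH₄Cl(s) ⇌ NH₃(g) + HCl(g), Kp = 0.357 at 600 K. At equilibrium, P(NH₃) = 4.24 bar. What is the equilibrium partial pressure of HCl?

P(HCl) = 0.0842 bar

(NH₄Cl is a pure solid — omitted from Kp.)
At equilibrium, Kp = P(NH₃)·P(HCl) = 0.357.
(4.24)·(P(HCl)) = 0.357
P(HCl) = 0.0842 bar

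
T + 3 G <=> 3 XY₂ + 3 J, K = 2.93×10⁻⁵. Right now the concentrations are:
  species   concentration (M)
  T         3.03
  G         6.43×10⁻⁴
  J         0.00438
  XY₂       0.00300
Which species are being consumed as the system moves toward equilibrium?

Q = [XY₂]³·[J]³ / ([T]·[G]³) = (0.00300)³·(0.00438)³ / ((3.03)·(6.43×10⁻⁴)³) = 2.82×10⁻⁶
Q = 2.82×10⁻⁶ < K = 2.93×10⁻⁵: net forward reaction.

T, G (reactants)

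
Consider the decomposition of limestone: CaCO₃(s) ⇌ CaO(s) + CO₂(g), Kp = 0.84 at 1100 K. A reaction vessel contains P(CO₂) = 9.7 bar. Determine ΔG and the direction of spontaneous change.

(CaCO₃, CaO are pure solids — omitted from Qp.)
Qp = P(CO₂) = 9.70
ΔG = RT ln(Qp/Kp) = (8.314 J mol⁻¹ K⁻¹)(1100 K) × ln(9.70/0.84)
   = (9.145 kJ/mol)(2.446) = 22.4 kJ/mol
ΔG > 0, so the forward reaction is non-spontaneous (proceeds in reverse).

ΔG = 22.4 kJ/mol; the forward reaction is non-spontaneous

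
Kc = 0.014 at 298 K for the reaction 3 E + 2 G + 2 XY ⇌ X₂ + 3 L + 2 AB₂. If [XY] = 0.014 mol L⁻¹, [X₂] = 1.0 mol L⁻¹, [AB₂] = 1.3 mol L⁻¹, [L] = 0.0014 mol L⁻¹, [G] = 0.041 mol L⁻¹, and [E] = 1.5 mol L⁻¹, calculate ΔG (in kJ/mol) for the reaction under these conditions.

Qc = [X₂]·[L]³·[AB₂]² / ([E]³·[G]²·[XY]²) = (1.0)·(0.0014)³·(1.3)² / ((1.5)³·(0.041)²·(0.014)²) = 0.00417
ΔG = RT ln(Qc/Kc) = (8.314 J mol⁻¹ K⁻¹)(298 K) × ln(0.00417/0.014)
   = (2.478 kJ/mol)(-1.211) = -3.00 kJ/mol
ΔG < 0, so the forward reaction is spontaneous (proceeds forward).

ΔG = -3.00 kJ/mol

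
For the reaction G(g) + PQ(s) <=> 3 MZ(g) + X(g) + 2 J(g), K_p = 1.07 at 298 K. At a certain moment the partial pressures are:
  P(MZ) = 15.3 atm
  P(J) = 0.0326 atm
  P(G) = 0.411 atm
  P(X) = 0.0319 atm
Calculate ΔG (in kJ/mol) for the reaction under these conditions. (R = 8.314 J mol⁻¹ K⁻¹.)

(PQ is a pure solid — omitted from Q_p.)
Q_p = P(MZ)³·P(X)·P(J)² / P(G) = (15.3)³·(0.0319)·(0.0326)² / (0.411) = 0.295
ΔG = RT ln(Q_p/K_p) = (8.314 J mol⁻¹ K⁻¹)(298 K) × ln(0.295/1.07)
   = (2.478 kJ/mol)(-1.288) = -3.19 kJ/mol
ΔG < 0, so the forward reaction is spontaneous (proceeds forward).

ΔG = -3.19 kJ/mol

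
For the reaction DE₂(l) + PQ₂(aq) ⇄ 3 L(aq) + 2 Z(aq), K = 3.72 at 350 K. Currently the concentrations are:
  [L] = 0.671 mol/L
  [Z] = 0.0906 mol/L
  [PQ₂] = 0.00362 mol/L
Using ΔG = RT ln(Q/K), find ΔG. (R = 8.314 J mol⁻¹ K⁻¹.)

(DE₂ is a pure liquid — omitted from Q.)
Q = [L]³·[Z]² / [PQ₂] = (0.671)³·(0.0906)² / (0.00362) = 0.685
ΔG = RT ln(Q/K) = (8.314 J mol⁻¹ K⁻¹)(350 K) × ln(0.685/3.72)
   = (2.910 kJ/mol)(-1.692) = -4.92 kJ/mol
ΔG < 0, so the forward reaction is spontaneous (proceeds forward).

ΔG = -4.92 kJ/mol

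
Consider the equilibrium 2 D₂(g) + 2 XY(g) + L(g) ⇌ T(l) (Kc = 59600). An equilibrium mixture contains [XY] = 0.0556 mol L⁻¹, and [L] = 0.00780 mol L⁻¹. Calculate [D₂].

(T is a pure liquid — omitted from Kc.)
At equilibrium, Kc = 1 / ([D₂]²·[XY]²·[L]) = 59600.
1 / (([D₂])²·(0.0556)²·(0.00780)) = 59600
[D₂]² = 0.696 ⇒ [D₂] = 0.834 mol L⁻¹

[D₂] = 0.834 mol L⁻¹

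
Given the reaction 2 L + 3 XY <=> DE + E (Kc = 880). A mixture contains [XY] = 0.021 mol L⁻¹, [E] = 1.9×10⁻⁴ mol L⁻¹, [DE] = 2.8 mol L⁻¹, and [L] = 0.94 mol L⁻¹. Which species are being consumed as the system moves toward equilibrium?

L, XY (reactants)

Qc = [DE]·[E] / ([L]²·[XY]³) = (2.8)·(1.9×10⁻⁴) / ((0.94)²·(0.021)³) = 65
Qc = 65 < Kc = 880: net forward reaction.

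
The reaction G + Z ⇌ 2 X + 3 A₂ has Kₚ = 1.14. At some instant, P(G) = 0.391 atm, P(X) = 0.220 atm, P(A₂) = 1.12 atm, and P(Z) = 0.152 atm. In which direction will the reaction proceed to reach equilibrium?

Qₚ = P(X)²·P(A₂)³ / (P(G)·P(Z)) = (0.220)²·(1.12)³ / ((0.391)·(0.152)) = 1.14
Qₚ = 1.14 = Kₚ, so the system is already at equilibrium.

neither direction; the system is at equilibrium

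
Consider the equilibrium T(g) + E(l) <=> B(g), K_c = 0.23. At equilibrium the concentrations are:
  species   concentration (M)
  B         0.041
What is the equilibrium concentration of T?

(E is a pure liquid — omitted from K_c.)
At equilibrium, K_c = [B] / [T] = 0.23.
(0.041) / ([T]) = 0.23
[T] = 0.178 = 0.18 M

[T] = 0.18 M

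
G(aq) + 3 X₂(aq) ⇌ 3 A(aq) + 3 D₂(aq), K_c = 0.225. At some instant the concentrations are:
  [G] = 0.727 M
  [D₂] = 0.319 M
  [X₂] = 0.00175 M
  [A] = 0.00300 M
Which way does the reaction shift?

neither direction; the system is at equilibrium

Q_c = [A]³·[D₂]³ / ([G]·[X₂]³) = (0.00300)³·(0.319)³ / ((0.727)·(0.00175)³) = 0.225
Q_c = 0.225 = K_c, so the system is already at equilibrium.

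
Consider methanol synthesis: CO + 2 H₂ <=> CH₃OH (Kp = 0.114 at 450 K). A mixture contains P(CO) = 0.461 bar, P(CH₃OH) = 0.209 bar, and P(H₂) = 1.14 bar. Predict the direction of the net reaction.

in the reverse direction

Qp = P(CH₃OH) / (P(CO)·P(H₂)²) = (0.209) / ((0.461)·(1.14)²) = 0.349
Qp = 0.349 > Kp = 0.114, so the reverse reaction proceeds.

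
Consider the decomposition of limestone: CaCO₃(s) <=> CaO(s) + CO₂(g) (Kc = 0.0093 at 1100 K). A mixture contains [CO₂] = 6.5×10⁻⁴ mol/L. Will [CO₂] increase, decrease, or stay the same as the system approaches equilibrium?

increase

(CaCO₃, CaO are pure solids — omitted from Qc.)
Qc = [CO₂] = 6.5×10⁻⁴
Qc = 6.5×10⁻⁴ < Kc = 0.0093: net forward reaction.
CO₂ is a product, so it increases.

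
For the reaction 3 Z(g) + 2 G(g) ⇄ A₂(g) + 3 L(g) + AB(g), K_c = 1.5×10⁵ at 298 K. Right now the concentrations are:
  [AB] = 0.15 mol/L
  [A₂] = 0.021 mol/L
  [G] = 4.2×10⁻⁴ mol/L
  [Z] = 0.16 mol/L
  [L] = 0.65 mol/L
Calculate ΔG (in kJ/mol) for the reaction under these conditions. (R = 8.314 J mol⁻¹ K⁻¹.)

Q_c = [A₂]·[L]³·[AB] / ([Z]³·[G]²) = (0.021)·(0.65)³·(0.15) / ((0.16)³·(4.2×10⁻⁴)²) = 1.20×10⁶
ΔG = RT ln(Q_c/K_c) = (8.314 J mol⁻¹ K⁻¹)(298 K) × ln(1.20×10⁶/1.5×10⁵)
   = (2.478 kJ/mol)(2.079) = 5.15 kJ/mol
ΔG > 0, so the forward reaction is non-spontaneous (proceeds in reverse).

ΔG = 5.15 kJ/mol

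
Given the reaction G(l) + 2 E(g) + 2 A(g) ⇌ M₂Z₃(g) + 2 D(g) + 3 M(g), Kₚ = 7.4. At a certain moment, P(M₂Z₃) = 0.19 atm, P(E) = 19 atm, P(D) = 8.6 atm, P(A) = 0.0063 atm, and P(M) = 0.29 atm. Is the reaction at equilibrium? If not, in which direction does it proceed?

(G is a pure liquid — omitted from Qₚ.)
Qₚ = P(M₂Z₃)·P(D)²·P(M)³ / (P(E)²·P(A)²) = (0.19)·(8.6)²·(0.29)³ / ((19)²·(0.0063)²) = 24
Qₚ = 24 > Kₚ = 7.4, so the reverse reaction proceeds.

to the left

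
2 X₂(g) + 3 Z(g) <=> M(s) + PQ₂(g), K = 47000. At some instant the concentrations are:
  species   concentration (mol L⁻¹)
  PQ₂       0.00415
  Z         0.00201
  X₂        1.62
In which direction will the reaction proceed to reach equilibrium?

(M is a pure solid — omitted from Q.)
Q = [PQ₂] / ([X₂]²·[Z]³) = (0.00415) / ((1.62)²·(0.00201)³) = 1.95×10⁵
Q = 1.95×10⁵ > K = 47000, so the reverse reaction proceeds.

to the left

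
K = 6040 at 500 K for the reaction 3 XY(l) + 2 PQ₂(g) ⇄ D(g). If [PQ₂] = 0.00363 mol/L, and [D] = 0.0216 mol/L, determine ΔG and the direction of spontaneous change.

(XY is a pure liquid — omitted from Q.)
Q = [D] / [PQ₂]² = (0.0216) / (0.00363)² = 1640
ΔG = RT ln(Q/K) = (8.314 J mol⁻¹ K⁻¹)(500 K) × ln(1640/6040)
   = (4.157 kJ/mol)(-1.304) = -5.42 kJ/mol
ΔG < 0, so the forward reaction is spontaneous (proceeds forward).

ΔG = -5.42 kJ/mol; the forward reaction is spontaneous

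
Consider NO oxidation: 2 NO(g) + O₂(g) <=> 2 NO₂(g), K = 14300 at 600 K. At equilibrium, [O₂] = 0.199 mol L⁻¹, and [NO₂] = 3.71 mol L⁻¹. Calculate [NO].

[NO] = 0.0695 mol L⁻¹

At equilibrium, K = [NO₂]² / ([NO]²·[O₂]) = 14300.
(3.71)² / (([NO])²·(0.199)) = 14300
[NO]² = 0.00484 ⇒ [NO] = 0.0695 mol L⁻¹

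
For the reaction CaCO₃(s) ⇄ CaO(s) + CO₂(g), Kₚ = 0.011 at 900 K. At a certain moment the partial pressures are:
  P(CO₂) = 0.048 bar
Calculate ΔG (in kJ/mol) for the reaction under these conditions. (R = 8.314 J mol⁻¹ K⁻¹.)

(CaCO₃, CaO are pure solids — omitted from Qₚ.)
Qₚ = P(CO₂) = 0.0480
ΔG = RT ln(Qₚ/Kₚ) = (8.314 J mol⁻¹ K⁻¹)(900 K) × ln(0.0480/0.011)
   = (7.483 kJ/mol)(1.473) = 11.0 kJ/mol
ΔG > 0, so the forward reaction is non-spontaneous (proceeds in reverse).

ΔG = 11.0 kJ/mol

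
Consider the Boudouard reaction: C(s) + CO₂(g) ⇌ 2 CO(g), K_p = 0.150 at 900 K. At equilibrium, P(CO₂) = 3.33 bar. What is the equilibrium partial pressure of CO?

(C is a pure solid — omitted from K_p.)
At equilibrium, K_p = P(CO)² / P(CO₂) = 0.150.
(P(CO))² / (3.33) = 0.150
P(CO)² = 0.500 ⇒ P(CO) = 0.707 bar

P(CO) = 0.707 bar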